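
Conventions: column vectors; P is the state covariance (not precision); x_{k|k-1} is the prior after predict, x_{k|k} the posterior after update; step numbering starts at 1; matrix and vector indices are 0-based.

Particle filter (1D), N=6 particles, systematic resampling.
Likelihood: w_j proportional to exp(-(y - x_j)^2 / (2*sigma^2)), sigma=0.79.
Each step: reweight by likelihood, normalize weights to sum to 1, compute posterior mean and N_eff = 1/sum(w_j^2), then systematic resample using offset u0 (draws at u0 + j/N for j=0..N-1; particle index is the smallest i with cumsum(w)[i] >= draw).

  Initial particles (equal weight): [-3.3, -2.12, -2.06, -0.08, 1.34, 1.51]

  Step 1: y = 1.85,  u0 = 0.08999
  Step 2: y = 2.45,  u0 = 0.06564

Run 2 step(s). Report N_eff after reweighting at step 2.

N_eff = 5.8868

step 1: w=[0.0000, 0.0000, 0.0000, 0.0285, 0.4577, 0.5138]  mean=1.3868  Neff=2.1085  idx=[4, 4, 4, 5, 5, 5]
step 2: w=[0.1435, 0.1435, 0.1435, 0.1898, 0.1898, 0.1898]  mean=1.4368  Neff=5.8868  idx=[0, 1, 2, 3, 4, 5]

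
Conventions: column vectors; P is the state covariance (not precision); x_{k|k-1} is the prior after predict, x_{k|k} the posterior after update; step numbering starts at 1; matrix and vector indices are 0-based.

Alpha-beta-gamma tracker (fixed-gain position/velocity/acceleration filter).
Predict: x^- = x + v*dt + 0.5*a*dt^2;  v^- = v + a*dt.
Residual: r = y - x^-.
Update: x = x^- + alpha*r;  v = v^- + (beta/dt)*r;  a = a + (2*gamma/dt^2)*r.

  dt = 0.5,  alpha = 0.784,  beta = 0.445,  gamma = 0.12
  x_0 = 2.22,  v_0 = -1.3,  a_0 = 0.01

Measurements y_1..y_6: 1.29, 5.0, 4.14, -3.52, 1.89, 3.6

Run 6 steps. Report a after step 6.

step 1: x_pred=1.5713  r=-0.2813  x^+=1.3508  v^+=-1.5453  a^+=-0.2600
step 2: x_pred=0.5456  r=4.4544  x^+=4.0378  v^+=2.2891  a^+=4.0162
step 3: x_pred=5.6844  r=-1.5444  x^+=4.4736  v^+=2.9227  a^+=2.5336
step 4: x_pred=6.2516  r=-9.7716  x^+=-1.4093  v^+=-4.5073  a^+=-6.8472
step 5: x_pred=-4.5189  r=6.4089  x^+=0.5057  v^+=-2.2270  a^+=-0.6947
step 6: x_pred=-0.6946  r=4.2946  x^+=2.6724  v^+=1.2479  a^+=3.4282

a_post = 3.4282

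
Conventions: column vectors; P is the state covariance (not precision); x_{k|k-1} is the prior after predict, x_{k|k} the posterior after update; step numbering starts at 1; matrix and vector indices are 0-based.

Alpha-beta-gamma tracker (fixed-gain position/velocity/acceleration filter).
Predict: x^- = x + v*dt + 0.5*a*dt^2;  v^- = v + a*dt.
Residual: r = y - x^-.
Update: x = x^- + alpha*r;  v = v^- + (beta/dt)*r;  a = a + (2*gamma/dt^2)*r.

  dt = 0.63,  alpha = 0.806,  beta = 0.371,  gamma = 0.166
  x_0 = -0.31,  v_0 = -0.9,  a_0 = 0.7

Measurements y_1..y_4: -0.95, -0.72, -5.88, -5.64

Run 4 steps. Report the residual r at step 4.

resid = 1.4993

step 1: x_pred=-0.7381  r=-0.2119  x^+=-0.9089  v^+=-0.5838  a^+=0.5227
step 2: x_pred=-1.1729  r=0.4529  x^+=-0.8079  v^+=0.0123  a^+=0.9016
step 3: x_pred=-0.6212  r=-5.2588  x^+=-4.8598  v^+=-2.5166  a^+=-3.4973
step 4: x_pred=-7.1393  r=1.4993  x^+=-5.9309  v^+=-3.8369  a^+=-2.2432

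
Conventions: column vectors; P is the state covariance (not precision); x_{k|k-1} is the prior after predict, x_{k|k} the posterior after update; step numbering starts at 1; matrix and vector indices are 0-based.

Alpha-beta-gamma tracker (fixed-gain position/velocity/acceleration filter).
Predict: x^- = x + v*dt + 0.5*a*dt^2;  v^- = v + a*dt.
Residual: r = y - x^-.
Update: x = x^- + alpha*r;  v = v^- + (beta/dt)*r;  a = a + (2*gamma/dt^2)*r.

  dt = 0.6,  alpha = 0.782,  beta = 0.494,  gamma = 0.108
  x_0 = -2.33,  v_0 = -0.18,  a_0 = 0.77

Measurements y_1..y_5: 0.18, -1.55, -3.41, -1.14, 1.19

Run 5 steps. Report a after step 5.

step 1: x_pred=-2.2994  r=2.4794  x^+=-0.3605  v^+=2.3234  a^+=2.2576
step 2: x_pred=1.4399  r=-2.9899  x^+=-0.8982  v^+=1.2163  a^+=0.4637
step 3: x_pred=-0.0850  r=-3.3250  x^+=-2.6851  v^+=-1.2431  a^+=-1.5313
step 4: x_pred=-3.7066  r=2.5666  x^+=-1.6995  v^+=-0.0487  a^+=0.0087
step 5: x_pred=-1.7272  r=2.9172  x^+=0.5541  v^+=2.3583  a^+=1.7590

a_post = 1.7590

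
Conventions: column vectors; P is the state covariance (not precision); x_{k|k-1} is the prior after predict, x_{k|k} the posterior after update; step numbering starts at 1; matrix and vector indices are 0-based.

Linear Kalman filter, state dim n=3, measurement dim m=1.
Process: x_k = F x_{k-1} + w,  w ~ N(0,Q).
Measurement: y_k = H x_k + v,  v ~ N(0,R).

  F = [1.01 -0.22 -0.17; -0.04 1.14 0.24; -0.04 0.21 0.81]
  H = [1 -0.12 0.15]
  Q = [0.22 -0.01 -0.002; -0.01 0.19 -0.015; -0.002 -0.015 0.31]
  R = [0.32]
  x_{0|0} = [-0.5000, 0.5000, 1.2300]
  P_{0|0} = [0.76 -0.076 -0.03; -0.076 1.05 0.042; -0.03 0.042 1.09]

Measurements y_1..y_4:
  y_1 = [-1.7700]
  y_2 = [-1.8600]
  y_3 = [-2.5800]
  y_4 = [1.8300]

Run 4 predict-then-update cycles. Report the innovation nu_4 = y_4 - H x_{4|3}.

innov = [5.2175]

step 1: x^-=[-0.8241, 0.8852, 1.1213]  P^-=[1.1248 -0.4545 -0.2818; -0.4545 1.6491 0.4957; -0.2818 0.4957 1.0902]  S=[1.4998]  K=[0.7582; -0.3854; -0.1185]  nu=[-1.0079]  x^+=[-1.5882, 1.2737, 1.2408]  P^+=[0.2627 -0.0163 -0.1470; -0.0163 1.4263 0.4272; -0.1470 0.4272 1.0691]
step 2: x^-=[-2.0953, 1.8133, 1.3360]  P^-=[0.6776 -0.5828 -0.4420; -0.5828 2.3437 0.9578; -0.4420 0.9578 1.2299]  S=[1.0318]  K=[0.6602; -0.6982; -0.3610]  nu=[0.2524]  x^+=[-1.9286, 1.6370, 1.2449]  P^+=[0.2278 -0.1072 -0.1961; -0.1072 1.8407 0.6978; -0.1961 0.6978 1.0955]
step 3: x^-=[-2.5197, 2.2421, 1.4293]  P^-=[0.7403 -0.8709 -0.5818; -0.8709 3.0410 1.3325; -0.5818 1.3325 1.3622]  S=[1.1213]  K=[0.6756; -0.9239; -0.4792]  nu=[-0.0057]  x^+=[-2.5235, 2.2474, 1.4320]  P^+=[0.2285 -0.1710 -0.2187; -0.1710 2.0840 0.8361; -0.2187 0.8361 1.1046]
step 4: x^-=[-3.2866, 3.0067, 1.7328]  P^-=[0.7995 -1.0460 -0.6566; -1.0460 3.4396 1.5316; -0.6566 1.5316 1.4285]  S=[1.2001]  K=[0.6887; -1.0241; -0.5218]  nu=[5.2175]  x^+=[0.3068, -2.3366, -0.9895]  P^+=[0.2303 -0.1995 -0.2254; -0.1995 2.1810 0.8903; -0.2254 0.8903 1.1018]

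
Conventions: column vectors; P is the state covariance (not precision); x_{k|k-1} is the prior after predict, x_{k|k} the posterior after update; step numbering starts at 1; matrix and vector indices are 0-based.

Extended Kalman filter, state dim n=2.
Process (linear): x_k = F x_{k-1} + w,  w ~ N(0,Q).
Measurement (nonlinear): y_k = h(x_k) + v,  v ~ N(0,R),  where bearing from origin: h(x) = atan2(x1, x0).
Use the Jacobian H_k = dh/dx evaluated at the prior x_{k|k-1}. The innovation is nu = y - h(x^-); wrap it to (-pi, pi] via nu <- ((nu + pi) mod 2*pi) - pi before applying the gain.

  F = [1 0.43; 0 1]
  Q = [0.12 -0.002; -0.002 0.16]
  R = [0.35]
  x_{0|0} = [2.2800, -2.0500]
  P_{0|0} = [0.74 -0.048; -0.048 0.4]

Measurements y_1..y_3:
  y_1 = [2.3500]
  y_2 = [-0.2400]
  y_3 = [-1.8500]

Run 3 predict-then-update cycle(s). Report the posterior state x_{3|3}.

step 1: x^-=[1.3985, -2.0500]  P^-=[0.8927 0.1220; 0.1220 0.5600]  H_jac=[0.3329 0.2271]  S=[0.4962]  K=[0.6546; 0.3381]  nu=[-2.9611]  x^+=[-0.5399, -3.0512]  P^+=[0.6800 0.0122; 0.0122 0.5033]
step 2: x^-=[-1.8519, -3.0512]  P^-=[0.9035 0.2266; 0.2266 0.6633]  H_jac=[0.2395 -0.1454]  S=[0.4001]  K=[0.4586; -0.1054]  nu=[1.8763]  x^+=[-0.9915, -3.2489]  P^+=[0.8194 0.2459; 0.2459 0.6588]
step 3: x^-=[-2.3885, -3.2489]  P^-=[1.2727 0.5272; 0.5272 0.8188]  H_jac=[0.1998 -0.1469]  S=[0.3875]  K=[0.4563; -0.0386]  nu=[0.3547]  x^+=[-2.2266, -3.2625]  P^+=[1.1920 0.5340; 0.5340 0.8183]

x_post = [-2.2266, -3.2625]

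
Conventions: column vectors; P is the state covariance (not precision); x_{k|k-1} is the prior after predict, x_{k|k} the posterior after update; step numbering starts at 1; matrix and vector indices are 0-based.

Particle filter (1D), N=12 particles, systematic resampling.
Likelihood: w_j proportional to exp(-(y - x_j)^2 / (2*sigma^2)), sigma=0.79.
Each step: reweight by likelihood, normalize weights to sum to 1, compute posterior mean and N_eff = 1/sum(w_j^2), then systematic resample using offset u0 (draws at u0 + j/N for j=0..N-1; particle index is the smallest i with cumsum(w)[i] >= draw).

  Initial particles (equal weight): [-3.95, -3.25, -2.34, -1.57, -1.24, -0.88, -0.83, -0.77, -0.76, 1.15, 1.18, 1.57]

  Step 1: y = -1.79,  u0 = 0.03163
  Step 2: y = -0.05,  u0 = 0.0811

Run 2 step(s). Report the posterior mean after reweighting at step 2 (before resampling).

post_mean = -0.9558

step 1: w=[0.0052, 0.0395, 0.1708, 0.2094, 0.1708, 0.1121, 0.1040, 0.0946, 0.0931, 0.0002, 0.0002, 0.0000]  mean=-1.4172  Neff=6.9050  idx=[1, 2, 2, 3, 3, 4, 4, 5, 5, 6, 7, 8]
step 2: w=[0.0001, 0.0037, 0.0037, 0.0385, 0.0385, 0.0788, 0.0788, 0.1411, 0.1411, 0.1505, 0.1617, 0.1636]  mean=-0.9558  Neff=7.6454  idx=[4, 6, 7, 7, 8, 8, 9, 9, 10, 10, 11, 11]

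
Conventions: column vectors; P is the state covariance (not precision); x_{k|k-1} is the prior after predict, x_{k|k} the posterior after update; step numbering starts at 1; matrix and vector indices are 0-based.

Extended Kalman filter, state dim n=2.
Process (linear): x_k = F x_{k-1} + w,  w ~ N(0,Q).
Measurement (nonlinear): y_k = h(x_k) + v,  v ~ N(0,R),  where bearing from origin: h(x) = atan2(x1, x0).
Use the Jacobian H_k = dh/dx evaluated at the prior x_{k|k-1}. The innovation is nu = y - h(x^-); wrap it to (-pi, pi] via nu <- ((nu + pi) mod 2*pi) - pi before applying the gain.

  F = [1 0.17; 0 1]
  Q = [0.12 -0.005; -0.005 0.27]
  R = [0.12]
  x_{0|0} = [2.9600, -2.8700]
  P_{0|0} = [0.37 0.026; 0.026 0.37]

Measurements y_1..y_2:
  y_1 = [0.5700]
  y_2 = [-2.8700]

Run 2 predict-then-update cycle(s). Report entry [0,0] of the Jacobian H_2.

H_jac[0,0] = 0.1337

step 1: x^-=[2.4721, -2.8700]  P^-=[0.5095 0.0839; 0.0839 0.6400]  H_jac=[0.2000 0.1723]  S=[0.1652]  K=[0.7046; 0.7692]  nu=[1.4297]  x^+=[3.4795, -1.7702]  P^+=[0.4275 -0.0056; -0.0056 0.5423]
step 2: x^-=[3.1785, -1.7702]  P^-=[0.5613 0.0816; 0.0816 0.8123]  H_jac=[0.1337 0.2401]  S=[0.1821]  K=[0.5197; 1.1309]  nu=[-2.3619]  x^+=[1.9510, -4.4413]  P^+=[0.5121 -0.0255; -0.0255 0.5793]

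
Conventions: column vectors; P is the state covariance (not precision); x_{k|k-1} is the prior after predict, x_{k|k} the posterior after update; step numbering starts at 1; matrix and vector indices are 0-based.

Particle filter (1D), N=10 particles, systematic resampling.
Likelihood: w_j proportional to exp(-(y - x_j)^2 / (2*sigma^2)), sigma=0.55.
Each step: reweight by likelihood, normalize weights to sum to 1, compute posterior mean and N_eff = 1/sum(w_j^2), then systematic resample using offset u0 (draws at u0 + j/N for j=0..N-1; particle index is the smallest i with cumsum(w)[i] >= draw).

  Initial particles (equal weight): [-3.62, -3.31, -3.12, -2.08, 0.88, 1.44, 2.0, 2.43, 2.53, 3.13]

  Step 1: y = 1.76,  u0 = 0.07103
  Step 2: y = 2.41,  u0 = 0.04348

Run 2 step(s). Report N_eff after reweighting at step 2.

N_eff = 7.2593

step 1: w=[0.0000, 0.0000, 0.0000, 0.0000, 0.0950, 0.2884, 0.3105, 0.1626, 0.1282, 0.0154]  mean=1.8874  Neff=4.3158  idx=[4, 5, 5, 5, 6, 6, 6, 7, 8, 8]
step 2: w=[0.0036, 0.0359, 0.0359, 0.0359, 0.1288, 0.1288, 0.1288, 0.1700, 0.1661, 0.1661]  mean=2.1848  Neff=7.2593  idx=[2, 4, 5, 5, 6, 7, 7, 8, 9, 9]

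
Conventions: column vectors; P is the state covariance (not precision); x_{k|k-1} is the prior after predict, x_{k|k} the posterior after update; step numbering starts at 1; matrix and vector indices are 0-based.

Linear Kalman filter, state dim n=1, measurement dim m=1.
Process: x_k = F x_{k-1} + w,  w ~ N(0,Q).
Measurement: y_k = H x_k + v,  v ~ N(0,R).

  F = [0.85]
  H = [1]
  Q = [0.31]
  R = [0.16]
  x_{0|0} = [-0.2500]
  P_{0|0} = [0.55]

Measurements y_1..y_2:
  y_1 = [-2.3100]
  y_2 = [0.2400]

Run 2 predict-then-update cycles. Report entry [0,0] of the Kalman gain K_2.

K[0,0] = 0.7165

step 1: x^-=[-0.2125]  P^-=[0.7074]  S=[0.8674]  K=[0.8155]  nu=[-2.0975]  x^+=[-1.9231]  P^+=[0.1305]
step 2: x^-=[-1.6346]  P^-=[0.4043]  S=[0.5643]  K=[0.7165]  nu=[1.8746]  x^+=[-0.2915]  P^+=[0.1146]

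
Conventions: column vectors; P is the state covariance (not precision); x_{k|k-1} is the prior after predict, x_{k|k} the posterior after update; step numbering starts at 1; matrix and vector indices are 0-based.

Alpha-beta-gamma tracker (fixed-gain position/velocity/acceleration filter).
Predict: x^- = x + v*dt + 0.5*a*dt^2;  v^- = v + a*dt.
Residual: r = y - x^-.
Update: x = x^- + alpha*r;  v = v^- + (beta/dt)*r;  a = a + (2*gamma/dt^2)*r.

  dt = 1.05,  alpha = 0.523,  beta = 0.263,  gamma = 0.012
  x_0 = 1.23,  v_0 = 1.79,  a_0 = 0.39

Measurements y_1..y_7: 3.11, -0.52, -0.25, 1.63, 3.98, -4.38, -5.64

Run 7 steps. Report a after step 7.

a_post = -0.0883

step 1: x_pred=3.3245  r=-0.2145  x^+=3.2123  v^+=2.1458  a^+=0.3853
step 2: x_pred=5.6778  r=-6.1978  x^+=2.4363  v^+=0.9980  a^+=0.2504
step 3: x_pred=3.6223  r=-3.8723  x^+=1.5971  v^+=0.2910  a^+=0.1661
step 4: x_pred=1.9942  r=-0.3642  x^+=1.8037  v^+=0.3742  a^+=0.1582
step 5: x_pred=2.2838  r=1.6962  x^+=3.1709  v^+=0.9652  a^+=0.1951
step 6: x_pred=4.2919  r=-8.6719  x^+=-0.2435  v^+=-1.0021  a^+=0.0063
step 7: x_pred=-1.2922  r=-4.3478  x^+=-3.5661  v^+=-2.0844  a^+=-0.0883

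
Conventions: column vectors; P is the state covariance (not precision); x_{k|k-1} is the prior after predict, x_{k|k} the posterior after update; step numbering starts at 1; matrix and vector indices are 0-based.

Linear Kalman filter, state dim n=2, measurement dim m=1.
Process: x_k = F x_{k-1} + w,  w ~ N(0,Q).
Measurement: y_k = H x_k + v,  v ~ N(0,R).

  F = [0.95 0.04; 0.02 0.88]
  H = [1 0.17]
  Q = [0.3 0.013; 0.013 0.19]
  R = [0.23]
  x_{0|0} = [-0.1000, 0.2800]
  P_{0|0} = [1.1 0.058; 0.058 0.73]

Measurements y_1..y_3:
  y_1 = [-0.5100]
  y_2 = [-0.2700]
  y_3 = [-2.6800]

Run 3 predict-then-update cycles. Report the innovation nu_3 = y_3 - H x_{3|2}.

step 1: x^-=[-0.0838, 0.2444]  P^-=[1.2983 0.1081; 0.1081 0.7578]  S=[1.5870]  K=[0.8297; 0.1493]  nu=[-0.4677]  x^+=[-0.4719, 0.1746]  P^+=[0.2059 -0.0885; -0.0885 0.7224]
step 2: x^-=[-0.4413, 0.1442]  P^-=[0.4802 -0.0317; -0.0317 0.7464]  S=[0.7210]  K=[0.6586; 0.1320]  nu=[0.1468]  x^+=[-0.3446, 0.1636]  P^+=[0.1675 -0.0944; -0.0944 0.7338]
step 3: x^-=[-0.3209, 0.1370]  P^-=[0.4452 -0.0370; -0.0370 0.7550]  S=[0.6844]  K=[0.6413; 0.1335]  nu=[-2.3824]  x^+=[-1.8486, -0.1811]  P^+=[0.1637 -0.0956; -0.0956 0.7428]

innov = [-2.3824]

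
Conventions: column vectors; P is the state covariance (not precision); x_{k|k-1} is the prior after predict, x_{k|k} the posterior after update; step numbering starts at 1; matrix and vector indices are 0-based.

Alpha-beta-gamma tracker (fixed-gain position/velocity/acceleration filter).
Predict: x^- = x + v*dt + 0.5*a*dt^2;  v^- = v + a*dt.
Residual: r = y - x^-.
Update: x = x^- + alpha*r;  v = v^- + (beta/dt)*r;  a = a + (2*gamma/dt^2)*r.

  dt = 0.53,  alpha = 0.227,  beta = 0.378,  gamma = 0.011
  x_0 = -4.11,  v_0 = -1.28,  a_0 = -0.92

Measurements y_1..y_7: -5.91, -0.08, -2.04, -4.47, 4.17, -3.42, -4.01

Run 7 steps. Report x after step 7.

step 1: x_pred=-4.9176  r=-0.9924  x^+=-5.1429  v^+=-2.4754  a^+=-0.9977
step 2: x_pred=-6.5950  r=6.5150  x^+=-5.1161  v^+=1.6424  a^+=-0.4875
step 3: x_pred=-4.3141  r=2.2741  x^+=-3.7979  v^+=3.0059  a^+=-0.3094
step 4: x_pred=-2.2482  r=-2.2218  x^+=-2.7525  v^+=1.2573  a^+=-0.4834
step 5: x_pred=-2.1541  r=6.3241  x^+=-0.7185  v^+=5.5115  a^+=0.0119
step 6: x_pred=2.2043  r=-5.6243  x^+=0.9276  v^+=1.5065  a^+=-0.4286
step 7: x_pred=1.6658  r=-5.6758  x^+=0.3774  v^+=-2.7686  a^+=-0.8731

x_post = 0.3774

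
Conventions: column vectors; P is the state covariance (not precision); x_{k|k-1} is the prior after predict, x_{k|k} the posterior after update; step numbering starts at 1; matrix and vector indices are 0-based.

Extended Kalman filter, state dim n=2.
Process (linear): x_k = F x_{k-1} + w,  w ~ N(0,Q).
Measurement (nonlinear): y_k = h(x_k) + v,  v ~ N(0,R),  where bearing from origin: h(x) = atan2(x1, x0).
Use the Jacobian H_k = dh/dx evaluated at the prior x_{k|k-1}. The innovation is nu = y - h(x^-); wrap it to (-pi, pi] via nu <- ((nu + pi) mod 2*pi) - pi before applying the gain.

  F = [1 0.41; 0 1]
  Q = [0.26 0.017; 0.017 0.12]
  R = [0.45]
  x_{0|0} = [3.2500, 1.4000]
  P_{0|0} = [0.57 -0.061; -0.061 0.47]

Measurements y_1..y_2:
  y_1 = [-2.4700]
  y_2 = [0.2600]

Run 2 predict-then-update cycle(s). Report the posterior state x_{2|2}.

step 1: x^-=[3.8240, 1.4000]  P^-=[0.8590 0.1487; 0.1487 0.5900]  H_jac=[-0.0844 0.2306]  S=[0.4817]  K=[-0.0794; 0.2564]  nu=[-2.8210]  x^+=[4.0479, 0.6768]  P^+=[0.8560 0.1585; 0.1585 0.5583]
step 2: x^-=[4.3254, 0.6768]  P^-=[1.3398 0.4044; 0.4044 0.6783]  H_jac=[-0.0353 0.2257]  S=[0.4798]  K=[0.0916; 0.2893]  nu=[0.1048]  x^+=[4.3350, 0.7071]  P^+=[1.3358 0.3917; 0.3917 0.6382]

x_post = [4.3350, 0.7071]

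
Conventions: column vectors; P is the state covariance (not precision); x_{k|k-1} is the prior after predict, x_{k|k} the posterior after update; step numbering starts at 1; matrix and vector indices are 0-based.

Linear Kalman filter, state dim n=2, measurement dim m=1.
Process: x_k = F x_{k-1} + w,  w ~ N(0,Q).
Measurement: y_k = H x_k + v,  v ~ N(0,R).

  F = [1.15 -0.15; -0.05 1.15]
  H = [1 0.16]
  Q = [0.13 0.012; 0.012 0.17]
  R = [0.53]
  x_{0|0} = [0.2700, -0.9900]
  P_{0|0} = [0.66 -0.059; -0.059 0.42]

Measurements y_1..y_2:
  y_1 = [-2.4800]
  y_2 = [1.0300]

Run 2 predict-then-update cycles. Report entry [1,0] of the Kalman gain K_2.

step 1: x^-=[0.4590, -1.1520]  P^-=[1.0327 -0.1769; -0.1769 0.7339]  S=[1.5248]  K=[0.6587; -0.0390]  nu=[-2.7547]  x^+=[-1.3554, -1.0446]  P^+=[0.3711 -0.1377; -0.1377 0.7316]
step 2: x^-=[-1.4020, -1.1335]  P^-=[0.6848 -0.3187; -0.3187 1.1543]  S=[1.1424]  K=[0.5548; -0.1173]  nu=[2.6134]  x^+=[0.0479, -1.4401]  P^+=[0.3331 -0.2443; -0.2443 1.1385]

K[1,0] = -0.1173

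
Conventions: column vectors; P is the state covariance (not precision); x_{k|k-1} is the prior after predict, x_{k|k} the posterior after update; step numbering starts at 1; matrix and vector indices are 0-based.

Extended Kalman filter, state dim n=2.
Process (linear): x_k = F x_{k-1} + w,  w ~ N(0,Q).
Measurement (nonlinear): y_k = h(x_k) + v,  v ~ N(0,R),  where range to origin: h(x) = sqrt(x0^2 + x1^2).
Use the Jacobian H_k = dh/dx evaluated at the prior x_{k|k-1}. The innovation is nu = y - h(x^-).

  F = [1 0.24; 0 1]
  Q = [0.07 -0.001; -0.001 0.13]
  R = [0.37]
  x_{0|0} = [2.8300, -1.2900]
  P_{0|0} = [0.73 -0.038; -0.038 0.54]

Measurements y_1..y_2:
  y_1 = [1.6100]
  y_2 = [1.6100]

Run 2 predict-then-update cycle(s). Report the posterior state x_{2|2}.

x_post = [1.4111, -0.9991]

step 1: x^-=[2.5204, -1.2900]  P^-=[0.8129 0.0906; 0.0906 0.6700]  H_jac=[0.8902 -0.4556]  S=[1.0797]  K=[0.6319; -0.2080]  nu=[-1.2213]  x^+=[1.7486, -1.0359]  P^+=[0.3817 0.2325; 0.2325 0.6233]
step 2: x^-=[1.5000, -1.0359]  P^-=[0.5992 0.3811; 0.3811 0.7533]  H_jac=[0.8228 -0.5683]  S=[0.6625]  K=[0.4173; -0.1728]  nu=[-0.2129]  x^+=[1.4111, -0.9991]  P^+=[0.4838 0.4289; 0.4289 0.7335]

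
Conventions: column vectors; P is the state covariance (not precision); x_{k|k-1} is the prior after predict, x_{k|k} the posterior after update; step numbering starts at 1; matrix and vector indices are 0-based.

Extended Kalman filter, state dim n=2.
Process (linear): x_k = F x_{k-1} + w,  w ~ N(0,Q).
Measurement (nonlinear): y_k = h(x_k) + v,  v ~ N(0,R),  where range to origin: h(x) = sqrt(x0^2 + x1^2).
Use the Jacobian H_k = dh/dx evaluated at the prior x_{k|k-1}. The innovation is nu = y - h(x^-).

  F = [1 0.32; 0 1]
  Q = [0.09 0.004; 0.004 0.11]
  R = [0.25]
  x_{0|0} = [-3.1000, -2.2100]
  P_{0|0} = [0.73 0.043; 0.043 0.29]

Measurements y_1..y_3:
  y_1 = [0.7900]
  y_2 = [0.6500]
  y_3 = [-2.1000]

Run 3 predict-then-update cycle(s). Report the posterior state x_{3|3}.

x_post = [0.2923, 0.5894]

step 1: x^-=[-3.8072, -2.2100]  P^-=[0.8772 0.1398; 0.1398 0.4000]  H_jac=[-0.8649 -0.5020]  S=[1.1283]  K=[-0.7346; -0.2851]  nu=[-3.6121]  x^+=[-1.1538, -1.1801]  P^+=[0.2684 -0.0965; -0.0965 0.3083]
step 2: x^-=[-1.5315, -1.1801]  P^-=[0.3282 0.0061; 0.0061 0.4183]  H_jac=[-0.7921 -0.6104]  S=[0.6177]  K=[-0.4269; -0.4212]  nu=[-1.2834]  x^+=[-0.9836, -0.6395]  P^+=[0.2156 -0.1049; -0.1049 0.3087]
step 3: x^-=[-1.1882, -0.6395]  P^-=[0.2700 -0.0022; -0.0022 0.4187]  H_jac=[-0.8806 -0.4739]  S=[0.5516]  K=[-0.4292; -0.3563]  nu=[-3.4494]  x^+=[0.2923, 0.5894]  P^+=[0.1684 -0.0865; -0.0865 0.3487]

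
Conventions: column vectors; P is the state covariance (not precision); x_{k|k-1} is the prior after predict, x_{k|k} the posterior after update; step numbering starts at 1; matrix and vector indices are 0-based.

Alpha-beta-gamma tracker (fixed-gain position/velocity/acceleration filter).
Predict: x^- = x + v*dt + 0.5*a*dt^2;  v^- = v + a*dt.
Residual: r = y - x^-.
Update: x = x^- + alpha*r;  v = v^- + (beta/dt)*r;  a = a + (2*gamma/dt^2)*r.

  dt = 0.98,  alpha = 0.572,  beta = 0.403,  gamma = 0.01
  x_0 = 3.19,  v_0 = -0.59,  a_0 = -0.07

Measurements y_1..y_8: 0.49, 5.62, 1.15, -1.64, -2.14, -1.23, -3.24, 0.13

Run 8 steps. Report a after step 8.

step 1: x_pred=2.5782  r=-2.0882  x^+=1.3837  v^+=-1.5173  a^+=-0.1135
step 2: x_pred=-0.1577  r=5.7777  x^+=3.1471  v^+=0.7474  a^+=0.0068
step 3: x_pred=3.8829  r=-2.7329  x^+=2.3197  v^+=-0.3697  a^+=-0.0501
step 4: x_pred=1.9333  r=-3.5733  x^+=-0.1106  v^+=-1.8882  a^+=-0.1245
step 5: x_pred=-2.0209  r=-0.1191  x^+=-2.0890  v^+=-2.0592  a^+=-0.1270
step 6: x_pred=-4.1680  r=2.9380  x^+=-2.4875  v^+=-0.9755  a^+=-0.0658
step 7: x_pred=-3.4750  r=0.2350  x^+=-3.3406  v^+=-0.9433  a^+=-0.0609
step 8: x_pred=-4.2943  r=4.4243  x^+=-1.7636  v^+=0.8164  a^+=0.0312

a_post = 0.0312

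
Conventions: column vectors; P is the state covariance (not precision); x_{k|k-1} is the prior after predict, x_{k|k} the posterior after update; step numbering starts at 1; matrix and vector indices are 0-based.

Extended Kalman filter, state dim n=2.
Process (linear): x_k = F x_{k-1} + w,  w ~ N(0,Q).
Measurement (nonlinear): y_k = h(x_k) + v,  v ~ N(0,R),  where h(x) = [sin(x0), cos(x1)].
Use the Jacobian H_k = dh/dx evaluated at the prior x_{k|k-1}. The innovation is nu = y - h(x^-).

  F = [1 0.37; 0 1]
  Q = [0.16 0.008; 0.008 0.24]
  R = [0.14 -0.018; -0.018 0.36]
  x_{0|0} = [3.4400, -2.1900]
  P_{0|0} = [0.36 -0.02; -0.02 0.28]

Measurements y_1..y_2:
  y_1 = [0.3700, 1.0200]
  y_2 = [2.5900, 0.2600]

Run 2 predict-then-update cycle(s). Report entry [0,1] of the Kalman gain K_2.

K[0,1] = 0.0562

step 1: x^-=[2.6297, -2.1900]  P^-=[0.5435 0.0916; 0.0916 0.5200]  H_jac=[-0.8718 0.0000; 0.0000 0.8143]  S=[0.5531 -0.0830; -0.0830 0.7048]  K=[-0.8560 0.0050; -0.0552 0.5943]  nu=[-0.1198, 1.6004]  x^+=[2.7403, -1.2323]  P^+=[0.1376 0.0211; 0.0211 0.2639]
step 2: x^-=[2.2843, -1.2323]  P^-=[0.3493 0.1268; 0.1268 0.5039]  H_jac=[-0.6545 0.0000; 0.0000 0.9433]  S=[0.2896 -0.0963; -0.0963 0.8084]  K=[-0.7707 0.0562; -0.0948 0.5767]  nu=[1.8339, -0.0721]  x^+=[0.8668, -1.4477]  P^+=[0.1664 0.0361; 0.0361 0.2219]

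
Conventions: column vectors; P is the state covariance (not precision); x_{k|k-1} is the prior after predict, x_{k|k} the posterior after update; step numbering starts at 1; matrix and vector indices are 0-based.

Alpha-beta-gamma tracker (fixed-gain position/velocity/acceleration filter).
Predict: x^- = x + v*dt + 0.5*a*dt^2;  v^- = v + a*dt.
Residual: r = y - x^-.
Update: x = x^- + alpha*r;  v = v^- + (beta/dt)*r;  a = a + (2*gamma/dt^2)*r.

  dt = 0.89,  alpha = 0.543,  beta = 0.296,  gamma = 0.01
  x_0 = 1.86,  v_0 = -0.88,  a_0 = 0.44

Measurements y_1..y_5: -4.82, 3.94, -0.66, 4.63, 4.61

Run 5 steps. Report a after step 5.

step 1: x_pred=1.2511  r=-6.0711  x^+=-2.0455  v^+=-2.5075  a^+=0.2867
step 2: x_pred=-4.1637  r=8.1037  x^+=0.2366  v^+=0.4428  a^+=0.4913
step 3: x_pred=0.8253  r=-1.4853  x^+=0.0188  v^+=0.3861  a^+=0.4538
step 4: x_pred=0.5421  r=4.0879  x^+=2.7618  v^+=2.1495  a^+=0.5570
step 5: x_pred=4.8956  r=-0.2856  x^+=4.7405  v^+=2.5503  a^+=0.5498

a_post = 0.5498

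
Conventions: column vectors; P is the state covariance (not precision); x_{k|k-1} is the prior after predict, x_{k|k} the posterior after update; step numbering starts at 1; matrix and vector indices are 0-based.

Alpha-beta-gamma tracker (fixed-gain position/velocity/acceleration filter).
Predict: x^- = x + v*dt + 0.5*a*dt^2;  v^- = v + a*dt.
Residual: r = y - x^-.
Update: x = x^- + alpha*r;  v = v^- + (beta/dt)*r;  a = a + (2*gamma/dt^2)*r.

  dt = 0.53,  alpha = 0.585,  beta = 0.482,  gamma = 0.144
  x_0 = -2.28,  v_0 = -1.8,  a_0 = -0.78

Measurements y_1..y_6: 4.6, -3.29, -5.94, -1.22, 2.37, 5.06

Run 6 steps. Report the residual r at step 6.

resid = 3.9161

step 1: x_pred=-3.3436  r=7.9436  x^+=1.3034  v^+=5.0107  a^+=7.3643
step 2: x_pred=4.9934  r=-8.2834  x^+=0.1476  v^+=1.3806  a^+=-1.1285
step 3: x_pred=0.7208  r=-6.6608  x^+=-3.1757  v^+=-5.2751  a^+=-7.9577
step 4: x_pred=-7.0892  r=5.8692  x^+=-3.6557  v^+=-4.1550  a^+=-1.9401
step 5: x_pred=-6.1304  r=8.5004  x^+=-1.1577  v^+=2.5472  a^+=6.7751
step 6: x_pred=1.1439  r=3.9161  x^+=3.4348  v^+=9.6994  a^+=10.7901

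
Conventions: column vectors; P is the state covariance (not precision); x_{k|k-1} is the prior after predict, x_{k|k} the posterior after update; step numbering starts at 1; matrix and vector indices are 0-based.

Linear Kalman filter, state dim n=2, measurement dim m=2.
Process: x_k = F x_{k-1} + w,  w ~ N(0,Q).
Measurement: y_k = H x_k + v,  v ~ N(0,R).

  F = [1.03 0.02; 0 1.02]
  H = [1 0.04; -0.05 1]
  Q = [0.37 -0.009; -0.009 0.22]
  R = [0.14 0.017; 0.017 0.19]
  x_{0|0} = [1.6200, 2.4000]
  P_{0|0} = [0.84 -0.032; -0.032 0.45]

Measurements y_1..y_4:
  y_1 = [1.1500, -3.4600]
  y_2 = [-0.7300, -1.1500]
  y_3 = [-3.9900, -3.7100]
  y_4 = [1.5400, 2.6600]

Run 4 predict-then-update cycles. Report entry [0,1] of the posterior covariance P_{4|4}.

step 1: x^-=[1.7166, 2.4480]  P^-=[1.2600 -0.0334; -0.0334 0.6882]  S=[1.3984 -0.0518; -0.0518 0.8847]  K=[0.8980 -0.0564; 0.0247 0.7812]  nu=[-0.6645, -5.8222]  x^+=[1.4482, -2.1169]  P^+=[0.1243 0.0108; 0.0108 0.1494]
step 2: x^-=[1.4493, -2.1592]  P^-=[0.5024 0.0054; 0.0054 0.3754]  S=[0.6434 0.0122; 0.0122 0.5661]  K=[0.7821 -0.0518; 0.0191 0.6622]  nu=[-2.0929, 1.0817]  x^+=[-0.2437, -1.4828]  P^+=[0.1083 0.0089; 0.0089 0.1266]
step 3: x^-=[-0.2807, -1.5124]  P^-=[0.4853 0.0029; 0.0029 0.3517]  S=[0.6261 0.0097; 0.0097 0.5426]  K=[0.7761 -0.0532; 0.0171 0.6476]  nu=[-3.6488, -2.2116]  x^+=[-2.9949, -3.0069]  P^+=[0.1074 0.0084; 0.0084 0.1238]
step 4: x^-=[-3.1448, -3.0670]  P^-=[0.4844 0.0024; 0.0024 0.3488]  S=[0.6251 0.0091; 0.0091 0.5397]  K=[0.7758 -0.0535; 0.0167 0.6457]  nu=[4.8075, 5.5698]  x^+=[0.2865, 0.6096]  P^+=[0.1074 0.0084; 0.0084 0.1234]

P_post[0,1] = 0.0084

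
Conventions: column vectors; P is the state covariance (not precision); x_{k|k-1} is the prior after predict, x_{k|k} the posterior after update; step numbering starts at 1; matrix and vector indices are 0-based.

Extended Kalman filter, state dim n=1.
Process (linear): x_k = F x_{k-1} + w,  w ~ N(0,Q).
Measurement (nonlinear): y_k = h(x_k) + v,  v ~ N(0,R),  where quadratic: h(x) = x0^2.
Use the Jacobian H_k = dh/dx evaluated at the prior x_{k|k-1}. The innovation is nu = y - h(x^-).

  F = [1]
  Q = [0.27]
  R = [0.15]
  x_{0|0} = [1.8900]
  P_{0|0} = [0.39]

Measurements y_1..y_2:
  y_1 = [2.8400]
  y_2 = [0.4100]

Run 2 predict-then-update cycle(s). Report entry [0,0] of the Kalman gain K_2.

K[0,0] = 0.2812

step 1: x^-=[1.8900]  P^-=[0.6600]  H_jac=[3.7800]  S=[9.5803]  K=[0.2604]  nu=[-0.7321]  x^+=[1.6994]  P^+=[0.0103]
step 2: x^-=[1.6994]  P^-=[0.2803]  H_jac=[3.3987]  S=[3.3882]  K=[0.2812]  nu=[-2.4778]  x^+=[1.0026]  P^+=[0.0124]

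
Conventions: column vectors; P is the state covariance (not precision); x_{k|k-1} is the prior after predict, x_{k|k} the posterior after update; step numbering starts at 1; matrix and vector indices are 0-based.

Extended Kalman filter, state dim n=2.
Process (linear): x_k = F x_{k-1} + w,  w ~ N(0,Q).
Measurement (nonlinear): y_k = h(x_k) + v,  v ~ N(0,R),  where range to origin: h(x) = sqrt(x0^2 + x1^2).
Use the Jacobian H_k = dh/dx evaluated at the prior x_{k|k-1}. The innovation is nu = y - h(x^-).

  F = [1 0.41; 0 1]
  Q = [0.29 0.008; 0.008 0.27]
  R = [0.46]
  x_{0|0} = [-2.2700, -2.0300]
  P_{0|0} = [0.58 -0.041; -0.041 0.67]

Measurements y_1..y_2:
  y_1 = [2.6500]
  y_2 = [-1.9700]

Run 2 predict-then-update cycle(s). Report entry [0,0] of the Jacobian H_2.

H_jac[0,0] = -0.8952

step 1: x^-=[-3.1023, -2.0300]  P^-=[0.9490 0.2417; 0.2417 0.9400]  H_jac=[-0.8368 -0.5475]  S=[1.6278]  K=[-0.5691; -0.4404]  nu=[-1.0574]  x^+=[-2.5005, -1.5643]  P^+=[0.4217 -0.1663; -0.1663 0.6242]
step 2: x^-=[-3.1418, -1.5643]  P^-=[0.6803 0.0976; 0.0976 0.8942]  H_jac=[-0.8952 -0.4457]  S=[1.2606]  K=[-0.5176; -0.3855]  nu=[-5.4797]  x^+=[-0.3058, 0.5479]  P^+=[0.3426 -0.1539; -0.1539 0.7069]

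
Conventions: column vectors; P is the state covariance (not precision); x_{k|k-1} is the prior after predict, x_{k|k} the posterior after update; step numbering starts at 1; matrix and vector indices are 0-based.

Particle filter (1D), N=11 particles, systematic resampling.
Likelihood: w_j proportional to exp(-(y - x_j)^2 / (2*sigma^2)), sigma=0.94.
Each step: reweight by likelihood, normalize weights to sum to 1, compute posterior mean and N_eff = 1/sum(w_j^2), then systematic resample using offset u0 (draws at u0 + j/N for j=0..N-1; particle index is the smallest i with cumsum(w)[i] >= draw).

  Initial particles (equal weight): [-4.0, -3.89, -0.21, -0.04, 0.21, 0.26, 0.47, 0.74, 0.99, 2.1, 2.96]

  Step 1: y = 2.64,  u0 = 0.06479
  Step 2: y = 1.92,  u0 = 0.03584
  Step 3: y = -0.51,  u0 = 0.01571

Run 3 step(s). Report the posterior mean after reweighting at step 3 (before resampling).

post_mean = 0.7762

step 1: w=[0.0000, 0.0000, 0.0044, 0.0074, 0.0153, 0.0176, 0.0302, 0.0562, 0.0928, 0.3673, 0.4088]  mean=2.1357  Neff=3.1710  idx=[6, 8, 9, 9, 9, 9, 10, 10, 10, 10, 10]
step 2: w=[0.0403, 0.0811, 0.1299, 0.1299, 0.1299, 0.1299, 0.0718, 0.0718, 0.0718, 0.0718, 0.0718]  mean=2.2529  Neff=9.8526  idx=[0, 2, 2, 3, 4, 4, 5, 6, 7, 8, 10]
step 3: w=[0.8154, 0.0297, 0.0297, 0.0297, 0.0297, 0.0297, 0.0297, 0.0015, 0.0015, 0.0015, 0.0015]  mean=0.7762  Neff=1.4921  idx=[0, 0, 0, 0, 0, 0, 0, 0, 0, 1, 4]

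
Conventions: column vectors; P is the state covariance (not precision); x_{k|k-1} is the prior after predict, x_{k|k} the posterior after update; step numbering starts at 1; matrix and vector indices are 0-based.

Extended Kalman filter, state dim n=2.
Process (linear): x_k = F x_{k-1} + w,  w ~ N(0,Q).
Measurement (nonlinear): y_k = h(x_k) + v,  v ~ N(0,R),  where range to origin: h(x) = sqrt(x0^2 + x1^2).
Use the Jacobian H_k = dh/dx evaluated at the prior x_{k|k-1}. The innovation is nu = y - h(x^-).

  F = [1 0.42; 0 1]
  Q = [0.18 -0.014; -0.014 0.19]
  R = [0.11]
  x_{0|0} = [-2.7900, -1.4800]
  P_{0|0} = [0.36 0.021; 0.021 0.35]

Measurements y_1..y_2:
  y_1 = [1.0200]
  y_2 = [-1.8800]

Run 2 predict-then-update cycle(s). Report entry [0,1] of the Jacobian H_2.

H_jac[0,1] = -0.2095

step 1: x^-=[-3.4116, -1.4800]  P^-=[0.6194 0.1540; 0.1540 0.5400]  H_jac=[-0.9174 -0.3980]  S=[0.8293]  K=[-0.7591; -0.4295]  nu=[-2.6988]  x^+=[-1.3629, -0.3208]  P^+=[0.1415 -0.1164; -0.1164 0.3870]
step 2: x^-=[-1.4976, -0.3208]  P^-=[0.2920 0.0322; 0.0322 0.5770]  H_jac=[-0.9778 -0.2095]  S=[0.4277]  K=[-0.6834; -0.3561]  nu=[-3.4116]  x^+=[0.8338, 0.8941]  P^+=[0.0923 -0.0719; -0.0719 0.5228]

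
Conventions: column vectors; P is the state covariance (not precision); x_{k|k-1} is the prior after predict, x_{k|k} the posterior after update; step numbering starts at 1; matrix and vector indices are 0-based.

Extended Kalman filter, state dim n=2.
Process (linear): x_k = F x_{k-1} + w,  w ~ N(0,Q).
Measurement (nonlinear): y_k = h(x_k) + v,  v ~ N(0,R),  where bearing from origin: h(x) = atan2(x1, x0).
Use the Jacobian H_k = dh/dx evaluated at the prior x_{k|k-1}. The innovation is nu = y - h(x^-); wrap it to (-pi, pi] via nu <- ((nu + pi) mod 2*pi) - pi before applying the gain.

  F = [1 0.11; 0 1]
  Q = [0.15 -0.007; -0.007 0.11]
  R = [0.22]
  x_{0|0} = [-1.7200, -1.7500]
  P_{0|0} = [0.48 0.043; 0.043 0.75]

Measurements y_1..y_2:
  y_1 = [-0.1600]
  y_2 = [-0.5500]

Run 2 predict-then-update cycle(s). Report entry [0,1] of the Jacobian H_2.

H_jac[0,1] = -0.1060

step 1: x^-=[-1.9125, -1.7500]  P^-=[0.6485 0.1185; 0.1185 0.8600]  H_jac=[0.2604 -0.2846]  S=[0.3161]  K=[0.4276; -0.6767]  nu=[2.2405]  x^+=[-0.9544, -3.2662]  P^+=[0.5907 0.2100; 0.2100 0.7153]
step 2: x^-=[-1.3137, -3.2662]  P^-=[0.7956 0.2816; 0.2816 0.8253]  H_jac=[0.2635 -0.1060]  S=[0.2688]  K=[0.6690; -0.0493]  nu=[1.4032]  x^+=[-0.3750, -3.3354]  P^+=[0.6753 0.2905; 0.2905 0.8246]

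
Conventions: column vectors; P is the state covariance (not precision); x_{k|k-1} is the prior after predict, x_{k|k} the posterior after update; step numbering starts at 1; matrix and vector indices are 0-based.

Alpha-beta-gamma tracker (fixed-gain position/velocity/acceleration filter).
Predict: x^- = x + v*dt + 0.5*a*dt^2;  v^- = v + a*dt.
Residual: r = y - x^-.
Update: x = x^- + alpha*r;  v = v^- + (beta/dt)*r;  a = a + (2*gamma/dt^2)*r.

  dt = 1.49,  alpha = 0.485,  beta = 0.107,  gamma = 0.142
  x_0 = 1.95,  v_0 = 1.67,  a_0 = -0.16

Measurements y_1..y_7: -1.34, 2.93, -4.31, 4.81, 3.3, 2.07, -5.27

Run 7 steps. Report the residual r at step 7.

resid = -4.7213

step 1: x_pred=4.2607  r=-5.6007  x^+=1.5444  v^+=1.0294  a^+=-0.8765
step 2: x_pred=2.1053  r=0.8247  x^+=2.5053  v^+=-0.2173  a^+=-0.7710
step 3: x_pred=1.3257  r=-5.6357  x^+=-1.4076  v^+=-1.7707  a^+=-1.4919
step 4: x_pred=-5.7020  r=10.5120  x^+=-0.6037  v^+=-3.2387  a^+=-0.1472
step 5: x_pred=-5.5928  r=8.8928  x^+=-1.2798  v^+=-2.8194  a^+=0.9904
step 6: x_pred=-4.3812  r=6.4512  x^+=-1.2524  v^+=-0.8804  a^+=1.8157
step 7: x_pred=-0.5487  r=-4.7213  x^+=-2.8385  v^+=1.4859  a^+=1.2117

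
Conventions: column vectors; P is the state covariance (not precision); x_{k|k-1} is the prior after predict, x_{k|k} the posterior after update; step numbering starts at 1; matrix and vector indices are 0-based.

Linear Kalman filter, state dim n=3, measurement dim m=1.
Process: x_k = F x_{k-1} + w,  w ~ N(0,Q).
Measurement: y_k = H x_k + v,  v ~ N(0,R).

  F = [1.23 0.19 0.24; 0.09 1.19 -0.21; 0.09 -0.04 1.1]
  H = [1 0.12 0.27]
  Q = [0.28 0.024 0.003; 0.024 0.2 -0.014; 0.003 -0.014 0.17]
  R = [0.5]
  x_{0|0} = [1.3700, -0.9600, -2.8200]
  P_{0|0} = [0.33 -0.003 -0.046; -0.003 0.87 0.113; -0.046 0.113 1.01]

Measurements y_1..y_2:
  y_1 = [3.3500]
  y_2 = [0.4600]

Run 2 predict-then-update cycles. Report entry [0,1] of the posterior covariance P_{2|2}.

P_post[0,1] = 0.0830

step 1: x^-=[0.8259, -0.4269, -2.9403]  P^-=[0.8506 0.2405 0.2590; 0.2405 1.4238 -0.1412; 0.2590 -0.1412 1.3771]  S=[1.6599]  K=[0.5719; 0.2249; 0.3698]  nu=[3.3692]  x^+=[2.7529, 0.3308, -1.6943]  P^+=[0.3076 0.0270 -0.0921; 0.0270 1.3399 -0.2792; -0.0921 -0.2792 1.1501]
step 2: x^-=[3.0423, 0.9972, -1.6293]  P^-=[0.7928 0.2963 0.1473; 0.2963 2.2995 -0.7134; 0.1473 -0.7134 1.5724]  S=[1.5449]  K=[0.5619; 0.2457; 0.3147]  nu=[-2.2620]  x^+=[1.7712, 0.4414, -2.3412]  P^+=[0.3050 0.0830 -0.1259; 0.0830 2.2062 -0.8329; -0.1259 -0.8329 1.4194]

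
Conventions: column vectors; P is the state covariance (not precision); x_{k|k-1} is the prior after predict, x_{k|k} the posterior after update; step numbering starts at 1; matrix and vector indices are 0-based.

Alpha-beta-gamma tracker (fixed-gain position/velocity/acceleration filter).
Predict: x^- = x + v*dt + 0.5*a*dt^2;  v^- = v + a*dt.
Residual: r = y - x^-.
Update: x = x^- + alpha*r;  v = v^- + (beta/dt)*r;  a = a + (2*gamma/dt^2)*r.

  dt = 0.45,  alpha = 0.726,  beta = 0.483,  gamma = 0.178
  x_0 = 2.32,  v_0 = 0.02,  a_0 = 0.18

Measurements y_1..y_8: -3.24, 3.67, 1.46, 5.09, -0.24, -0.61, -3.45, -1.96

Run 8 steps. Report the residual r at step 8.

resid = 7.0393

step 1: x_pred=2.3472  r=-5.5872  x^+=-1.7091  v^+=-5.8960  a^+=-9.6425
step 2: x_pred=-5.3386  r=9.0086  x^+=1.2016  v^+=-0.5659  a^+=6.1948
step 3: x_pred=1.5742  r=-0.1142  x^+=1.4913  v^+=2.0992  a^+=5.9940
step 4: x_pred=3.0428  r=2.0472  x^+=4.5291  v^+=6.9938  a^+=9.5930
step 5: x_pred=8.6476  r=-8.8876  x^+=2.1952  v^+=1.7713  a^+=-6.0316
step 6: x_pred=2.3816  r=-2.9916  x^+=0.2097  v^+=-4.1539  a^+=-11.2909
step 7: x_pred=-2.8028  r=-0.6472  x^+=-3.2727  v^+=-9.9295  a^+=-12.4287
step 8: x_pred=-8.9993  r=7.0393  x^+=-3.8888  v^+=-7.9669  a^+=-0.0534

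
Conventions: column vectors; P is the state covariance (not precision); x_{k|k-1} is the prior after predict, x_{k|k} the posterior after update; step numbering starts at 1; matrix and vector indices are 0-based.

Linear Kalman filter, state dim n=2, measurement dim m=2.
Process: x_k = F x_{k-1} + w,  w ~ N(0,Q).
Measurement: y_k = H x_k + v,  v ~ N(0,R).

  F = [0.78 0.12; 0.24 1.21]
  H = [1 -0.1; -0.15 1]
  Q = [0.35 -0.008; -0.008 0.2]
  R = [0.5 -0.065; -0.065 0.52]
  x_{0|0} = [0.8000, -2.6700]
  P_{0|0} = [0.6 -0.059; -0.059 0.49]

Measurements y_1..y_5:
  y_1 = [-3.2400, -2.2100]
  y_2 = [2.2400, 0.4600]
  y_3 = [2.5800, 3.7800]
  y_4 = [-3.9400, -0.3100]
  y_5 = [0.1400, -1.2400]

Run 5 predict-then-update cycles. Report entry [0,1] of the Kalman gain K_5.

step 1: x^-=[0.3036, -3.0387]  P^-=[0.7111 0.1181; 0.1181 0.9177]  S=[1.1966 -0.1436; -0.1436 1.4183]  K=[0.5925 0.0680; 0.0993 0.6446]  nu=[-3.8475, 0.8742]  x^+=[-1.9166, -2.8573]  P^+=[0.2960 0.0413; 0.0413 0.3349]
step 2: x^-=[-1.8378, -3.9174]  P^-=[0.5426 0.1362; 0.1362 0.7314]  S=[1.0227 -0.0813; -0.0813 1.2227]  K=[0.5236 0.0796; 0.1084 0.5887]  nu=[3.6861, 4.1017]  x^+=[0.4187, -1.1031]  P^+=[0.2613 0.0466; 0.0466 0.3060]
step 3: x^-=[0.1942, -1.2343]  P^-=[0.5221 0.1306; 0.1306 0.6902]  S=[1.0029 -0.0797; -0.0797 1.1827]  K=[0.5138 0.0789; 0.1071 0.5742]  nu=[2.2623, 5.0434]  x^+=[1.7545, 1.9039]  P^+=[0.2564 0.0461; 0.0461 0.2985]
step 4: x^-=[1.5970, 2.7248]  P^-=[0.5189 0.1282; 0.1282 0.6786]  S=[1.0001 -0.0806; -0.0806 1.1718]  K=[0.5124 0.0782; 0.1062 0.5700]  nu=[-5.2645, -2.7952]  x^+=[-1.3189, 0.5722]  P^+=[0.2557 0.0457; 0.0457 0.2964]
step 5: x^-=[-0.9601, 0.3758]  P^-=[0.5184 0.1273; 0.1273 0.6752]  S=[0.9997 -0.0810; -0.0810 1.1686]  K=[0.5121 0.0779; 0.1059 0.5687]  nu=[1.1377, -1.7598]  x^+=[-0.5146, -0.5046]  P^+=[0.2556 0.0456; 0.0456 0.2957]

K[0,1] = 0.0779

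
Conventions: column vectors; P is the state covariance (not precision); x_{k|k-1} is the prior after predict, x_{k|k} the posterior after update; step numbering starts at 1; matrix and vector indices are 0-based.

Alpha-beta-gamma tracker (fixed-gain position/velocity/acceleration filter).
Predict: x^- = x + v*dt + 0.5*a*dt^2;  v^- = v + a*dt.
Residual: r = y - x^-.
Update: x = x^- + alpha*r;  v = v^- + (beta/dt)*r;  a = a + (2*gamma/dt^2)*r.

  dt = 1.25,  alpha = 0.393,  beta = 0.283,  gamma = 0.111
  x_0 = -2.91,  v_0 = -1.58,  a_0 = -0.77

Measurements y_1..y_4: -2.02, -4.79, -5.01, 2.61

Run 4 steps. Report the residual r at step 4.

resid = 10.4631

step 1: x_pred=-5.4866  r=3.4666  x^+=-4.1242  v^+=-1.7577  a^+=-0.2775
step 2: x_pred=-6.5381  r=1.7481  x^+=-5.8511  v^+=-1.7087  a^+=-0.0291
step 3: x_pred=-8.0097  r=2.9997  x^+=-6.8308  v^+=-1.0660  a^+=0.3971
step 4: x_pred=-7.8531  r=10.4631  x^+=-3.7411  v^+=1.7992  a^+=1.8837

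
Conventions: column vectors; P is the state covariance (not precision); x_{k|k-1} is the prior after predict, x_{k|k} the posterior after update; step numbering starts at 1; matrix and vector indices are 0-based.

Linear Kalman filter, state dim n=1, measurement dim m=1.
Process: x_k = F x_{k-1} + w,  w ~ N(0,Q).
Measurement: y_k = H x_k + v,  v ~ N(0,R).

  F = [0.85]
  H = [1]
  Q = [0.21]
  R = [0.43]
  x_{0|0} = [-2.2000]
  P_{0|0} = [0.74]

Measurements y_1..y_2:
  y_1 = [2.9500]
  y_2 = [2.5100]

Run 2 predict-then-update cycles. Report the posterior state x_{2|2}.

x_post = [1.7382]

step 1: x^-=[-1.8700]  P^-=[0.7446]  S=[1.1746]  K=[0.6339]  nu=[4.8200]  x^+=[1.1856]  P^+=[0.2726]
step 2: x^-=[1.0077]  P^-=[0.4069]  S=[0.8369]  K=[0.4862]  nu=[1.5023]  x^+=[1.7382]  P^+=[0.2091]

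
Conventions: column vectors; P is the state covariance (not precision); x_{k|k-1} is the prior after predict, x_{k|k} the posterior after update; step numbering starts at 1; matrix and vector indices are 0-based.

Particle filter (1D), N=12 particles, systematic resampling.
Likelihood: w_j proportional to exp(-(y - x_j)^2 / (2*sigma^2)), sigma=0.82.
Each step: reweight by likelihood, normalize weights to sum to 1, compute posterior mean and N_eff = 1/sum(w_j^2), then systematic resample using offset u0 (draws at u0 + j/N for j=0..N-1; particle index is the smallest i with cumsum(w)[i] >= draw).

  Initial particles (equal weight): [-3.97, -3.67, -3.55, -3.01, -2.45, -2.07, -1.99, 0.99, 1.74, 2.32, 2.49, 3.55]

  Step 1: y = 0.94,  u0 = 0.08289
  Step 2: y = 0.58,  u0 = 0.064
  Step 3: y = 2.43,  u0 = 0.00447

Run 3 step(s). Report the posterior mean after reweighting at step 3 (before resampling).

step 1: w=[0.0000, 0.0000, 0.0000, 0.0000, 0.0001, 0.0006, 0.0008, 0.4895, 0.3047, 0.1190, 0.0822, 0.0031]  mean=1.5034  Neff=2.8297  idx=[7, 7, 7, 7, 7, 8, 8, 8, 8, 9, 10, 11]
step 2: w=[0.1457, 0.1457, 0.1457, 0.1457, 0.1457, 0.0607, 0.0607, 0.0607, 0.0607, 0.0174, 0.0110, 0.0002]  mean=1.2123  Neff=8.2417  idx=[0, 1, 1, 2, 2, 3, 3, 4, 5, 6, 7, 9]
step 3: w=[0.0445, 0.0445, 0.0445, 0.0445, 0.0445, 0.0445, 0.0445, 0.0445, 0.1460, 0.1460, 0.1460, 0.2061]  mean=1.5925  Neff=8.1806  idx=[0, 1, 3, 5, 7, 8, 9, 9, 10, 10, 11, 11]

post_mean = 1.5925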